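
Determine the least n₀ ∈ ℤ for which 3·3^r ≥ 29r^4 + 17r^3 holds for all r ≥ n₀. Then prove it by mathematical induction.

At r = 10: 177147 < 307000, so the inequality fails and n₀ ≥ 11. We prove 3·3^r ≥ 29r^4 + 17r^3 for all r ≥ 11.
When r = 11: 3·3^r = 531441 and 29r^4 + 17r^3 = 447216, so 531441 ≥ 447216.
Inductive step: assume the claim holds for r = m, so 3·3^m ≥ 29m^4 + 17m^3.
Then 3·3^(m + 1) = 3·(3·3^m) ≥ 3·(29m^4 + 17m^3).
Also, for m ≥ 11 we have 3·(29m^4 + 17m^3) ≥ 29(m+1)^4 + 17(m+1)^3, since 3·(29m^4 + 17m^3) − (29(m+1)^4 + 17(m+1)^3) = 58m^4 - 82m^3 - 225m^2 - 167m - 46, which is nonnegative for all m ≥ 11.
Combining, 3·3^(m + 1) ≥ 29(m+1)^4 + 17(m+1)^3.
This completes the induction.
Hence the smallest such n₀ is 11.

n₀ = 11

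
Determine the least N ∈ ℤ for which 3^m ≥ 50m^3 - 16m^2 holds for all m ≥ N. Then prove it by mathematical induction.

At m = 9: 19683 < 35154, so the inequality fails and N ≥ 10. We prove 3^m ≥ 50m^3 - 16m^2 for all m ≥ 10.
For the base case m = 10: 3^m = 59049 and 50m^3 - 16m^2 = 48400, so 59049 ≥ 48400.
For the inductive step, assume it holds for an arbitrary i ≥ 10, so 3^i ≥ 50i^3 - 16i^2.
Then 3^(i + 1) = 3·(3^i) ≥ 3·(50i^3 - 16i^2).
Also, for i ≥ 10 we have 3·(50i^3 - 16i^2) ≥ 50(i+1)^3 - 16(i+1)^2, since 3·(50i^3 - 16i^2) − (50(i+1)^3 - 16(i+1)^2) = 100i^3 - 182i^2 - 118i - 34, which is nonnegative for all i ≥ 10.
Combining, 3^(i + 1) ≥ 50(i+1)^3 - 16(i+1)^2.
Hence, by induction on m, the claim holds for every m ≥ 10.
Hence the smallest such N is 10.

N = 10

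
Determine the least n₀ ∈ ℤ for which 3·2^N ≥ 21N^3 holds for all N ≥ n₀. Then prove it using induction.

At N = 14: 49152 < 57624, so the inequality fails and n₀ ≥ 15. We prove 3·2^N ≥ 21N^3 for all N ≥ 15.
For the base case N = 15: 3·2^N = 98304 and 21N^3 = 70875, so 98304 ≥ 70875.
Suppose the result is true for N = m, so 3·2^m ≥ 21m^3.
Then 3·2^(m + 1) = 2·(3·2^m) ≥ 2·(21m^3).
Also, for m ≥ 15 we have 2·(21m^3) ≥ 21(m+1)^3, since 2 ≥ (1 + 1/m)^3 for all m ≥ 15.
Combining, 3·2^(m + 1) ≥ 21(m+1)^3.
This completes the induction.
Hence the smallest such n₀ is 15.

n₀ = 15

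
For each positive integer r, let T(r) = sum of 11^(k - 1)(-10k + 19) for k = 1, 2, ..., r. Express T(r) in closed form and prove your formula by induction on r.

We claim T(r) = 11^r(-r + 2) - 2 for all r ≥ 1.
When r = 1: T(1) = 9, and the closed form gives 9. They agree.
For the inductive step, assume it holds for an arbitrary k ≥ 1, so T(k) = 11^k(-k + 2) - 2.
Then T(k+1) = T(k) + (11^k(-10k + 9)) = (11^k(-k + 2) - 2) + (11^k(-10k + 9)).
Simplifying, T(k+1) = -11^(k + 1)k + 11^(k + 1) - 2 = 11^(k+1)(-(k+1) + 2) - 2,
which is the closed form with r = k+1.
This completes the induction.

T(r) = 11^r(-r + 2) - 2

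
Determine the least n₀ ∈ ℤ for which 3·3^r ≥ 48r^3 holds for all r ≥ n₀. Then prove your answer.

n₀ = 9

At r = 8: 19683 < 24576, so the inequality fails and n₀ ≥ 9. We prove 3·3^r ≥ 48r^3 for all r ≥ 9.
For the base case r = 9: 3·3^r = 59049 and 48r^3 = 34992, so 59049 ≥ 34992.
For the inductive step, assume it holds for an arbitrary j ≥ 9, so 3·3^j ≥ 48j^3.
Then 3·3^(j + 1) = 3·(3·3^j) ≥ 3·(48j^3).
Also, for j ≥ 9 we have 3·(48j^3) ≥ 48(j+1)^3, since 3 ≥ (1 + 1/j)^3 for all j ≥ 9.
Combining, 3·3^(j + 1) ≥ 48(j+1)^3.
Hence, by induction on r, the claim holds for every r ≥ 9.
Hence the smallest such n₀ is 9.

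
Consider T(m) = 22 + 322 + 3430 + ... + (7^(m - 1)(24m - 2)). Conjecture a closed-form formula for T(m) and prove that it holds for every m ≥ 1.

We claim T(m) = 7^m(4m - 1) + 1 for all m ≥ 1.
Base step (m = 1): T(1) = 22, and the closed form gives 22. They agree.
For the inductive step, assume it holds for an arbitrary i ≥ 1, so T(i) = 7^i(4i - 1) + 1.
Then T(i+1) = T(i) + (7^i(24i + 22)) = (7^i(4i - 1) + 1) + (7^i(24i + 22)).
Simplifying, T(i+1) = 28·7^i·i + 21·7^i + 1 = 7^(i+1)(4(i+1) - 1) + 1,
which is the closed form with m = i+1.
This completes the induction.

T(m) = 7^m(4m - 1) + 1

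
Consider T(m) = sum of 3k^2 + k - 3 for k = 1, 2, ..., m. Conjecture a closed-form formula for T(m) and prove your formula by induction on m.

We claim T(m) = m(m^2 + 2m - 2) for all m ≥ 1.
Base step (m = 1): T(1) = 1, and the closed form gives 1. They agree.
Inductive step: assume the claim holds for m = k, so T(k) = k(k^2 + 2k - 2).
Then T(k+1) = T(k) + (k + 3(k + 1)^2 - 2) = (k(k^2 + 2k - 2)) + (k + 3(k + 1)^2 - 2).
Simplifying, T(k+1) = (k + 1)(k^2 + 4k + 1) = (k+1)((k+1)^2 + 2(k+1) - 2),
which is the closed form with m = k+1.
By induction, the statement is established for all m ≥ 1.

T(m) = m(m^2 + 2m - 2)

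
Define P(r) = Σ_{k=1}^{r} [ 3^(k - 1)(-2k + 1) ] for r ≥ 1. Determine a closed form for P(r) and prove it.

P(r) = 3^r(-r + 1) - 1

We claim P(r) = 3^r(-r + 1) - 1 for all r ≥ 1.
Base step (r = 1): P(1) = -1, and the closed form gives -1. They agree.
Inductive step: suppose the statement holds for some k ≥ 1, so P(k) = 3^k(-k + 1) - 1.
Then P(k+1) = P(k) + (3^k(-2k - 1)) = (3^k(-k + 1) - 1) + (3^k(-2k - 1)).
Simplifying, P(k+1) = -3·3^k·k - 1 = 3^(k+1)(-(k+1) + 1) - 1,
which is the closed form with r = k+1.
By induction, the statement is established for all r ≥ 1.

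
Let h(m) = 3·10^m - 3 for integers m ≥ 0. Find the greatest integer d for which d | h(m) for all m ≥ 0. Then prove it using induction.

Computing the first values: h(0) = 0 and h(1) = 27; gcd(0, 27) = 27, so d ≤ 27.
We prove 27 | 3·10^m - 3 for all m ≥ 0 by induction on m.
For the base case m = 0: h(0) = 0 = 27·(0), so 27 | h(0).
Suppose the result is true for m = k, i.e. 27 | h(k). Then
h(k+1) = 3·10^(k+1) - 3 = 10·(3·10^k - 3) + 27 = 10·h(k) + 27. The first term is divisible by 27 by the inductive hypothesis, and 27 is divisible by 27. Hence 27 | h(k+1).
Hence, by induction on m, the claim holds for every m ≥ 0.
Therefore the largest such d is 27.

d = 27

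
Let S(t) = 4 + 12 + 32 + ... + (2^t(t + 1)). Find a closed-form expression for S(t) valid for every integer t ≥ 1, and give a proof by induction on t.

We claim S(t) = 2^(t + 1)t for all t ≥ 1.
For the base case t = 1: S(1) = 4, and the closed form gives 4. They agree.
For the inductive step, assume it holds for an arbitrary k ≥ 1, so S(k) = 2^(k + 1)k.
Then S(k+1) = S(k) + (2^(k + 1)(k + 2)) = (2^(k + 1)k) + (2^(k + 1)(k + 2)).
Simplifying, S(k+1) = 2^(k + 2)(k + 1) = 2^((k+1) + 1)(k+1),
which is the closed form with t = k+1.
By induction, the statement is established for all t ≥ 1.

S(t) = 2^(t + 1)t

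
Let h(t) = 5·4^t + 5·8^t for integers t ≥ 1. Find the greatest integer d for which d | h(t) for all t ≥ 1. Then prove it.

d = 20

Computing the first values: h(1) = 60 and h(2) = 400; gcd(60, 400) = 20, so d ≤ 20.
We prove 20 | 5·4^t + 5·8^t for all t ≥ 1 by induction on t.
For the base case t = 1: h(1) = 60 = 20·(3), so 20 | h(1).
For the inductive step, assume it holds for an arbitrary k ≥ 1, i.e. 20 | h(k). Then
h(k+1) − 8·h(k) = (5·4^(k+1) + 5·8^(k+1)) − 8·(5·4^k + 5·8^k) = (5)·4^k·(4 − 8) = (-20)·4^k. Since 20 | h(k) by the inductive hypothesis, 20 | 8·h(k); and 20 | -20 since -20 = 20·-1. Therefore 20 | h(k+1).
Hence, by induction on t, the claim holds for every t ≥ 1.
Therefore the largest such d is 20.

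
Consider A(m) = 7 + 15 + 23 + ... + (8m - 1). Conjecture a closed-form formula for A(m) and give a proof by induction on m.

A(m) = m(4m + 3)

We claim A(m) = m(4m + 3) for all m ≥ 1.
Base step (m = 1): A(1) = 7, and the closed form gives 7. They agree.
For the inductive step, assume it holds for an arbitrary i ≥ 1, so A(i) = i(4i + 3).
Then A(i+1) = A(i) + (8i + 7) = (i(4i + 3)) + (8i + 7).
Simplifying, A(i+1) = (i + 1)(4i + 7) = (i+1)(4(i+1) + 3),
which is the closed form with m = i+1.
Hence, by induction on m, the claim holds for every m ≥ 1.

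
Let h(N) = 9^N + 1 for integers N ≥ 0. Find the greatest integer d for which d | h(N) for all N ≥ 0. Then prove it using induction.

Computing the first values: h(0) = 2 and h(1) = 10; gcd(2, 10) = 2, so d ≤ 2.
We prove 2 | 9^N + 1 for all N ≥ 0 by induction on N.
For the base case N = 0: h(0) = 2 = 2·(1), so 2 | h(0).
For the inductive step, assume it holds for an arbitrary p ≥ 0, i.e. 2 | h(p). Then
h(p+1) = 9^(p+1) + 1 = 9·(9^p + 1) - 8 = 9·h(p) - 8. The first term is divisible by 2 by the inductive hypothesis, and -8 is divisible by 2. Hence 2 | h(p+1).
By the principle of mathematical induction, the result holds for all N ≥ 0.
Therefore the largest such d is 2.

d = 2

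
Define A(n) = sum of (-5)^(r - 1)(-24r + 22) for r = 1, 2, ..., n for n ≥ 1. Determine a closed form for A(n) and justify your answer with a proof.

We claim A(n) = (-5)^n(4n - 3) + 3 for all n ≥ 1.
Base case (n = 1): A(1) = -2, and the closed form gives -2. They agree.
For the inductive step, assume it holds for an arbitrary r ≥ 1, so A(r) = (-5)^r(4r - 3) + 3.
Then A(r+1) = A(r) + ((-5)^r(-24r - 2)) = ((-5)^r(4r - 3) + 3) + ((-5)^r(-24r - 2)).
Simplifying, A(r+1) = -20(-5)^r·r - 5(-5)^r + 3 = (-5)^(r+1)(4(r+1) - 3) + 3,
which is the closed form with n = r+1.
By the principle of mathematical induction, the result holds for all n ≥ 1.

A(n) = (-5)^n(4n - 3) + 3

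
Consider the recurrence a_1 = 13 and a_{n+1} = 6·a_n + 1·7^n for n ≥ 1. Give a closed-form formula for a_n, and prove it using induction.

Computing the first terms: a_1 = 13, a_2 = 85, a_3 = 559. This suggests a_n = 6^n + 7^n.
Base step (n = 1): the formula gives 13 = 13 = a_1.
Suppose the result is true for n = p, so a_p = 6^p + 7^p.
Then a_{p+1} = 6·a_p + 1·7^p = 6·(6^p + 7^p) + 1·7^p = 6^(p + 1) + 7^(p + 1),
which is the claimed formula at n = p+1.
By induction, the statement is established for all n ≥ 1.

a_n = 6^n + 7^n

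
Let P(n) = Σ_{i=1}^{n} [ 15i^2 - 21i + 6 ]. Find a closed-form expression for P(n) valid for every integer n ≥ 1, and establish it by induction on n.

We claim P(n) = n(n - 1)(5n + 2) for all n ≥ 1.
Base case (n = 1): P(1) = 0, and the closed form gives 0. They agree.
Suppose the result is true for n = i, so P(i) = i(5i^2 - 3i - 2).
Then P(i+1) = P(i) + (3i(5i + 3)) = (i(5i^2 - 3i - 2)) + (3i(5i + 3)).
Simplifying, P(i+1) = i(i + 1)(5i + 7) = (i+1)((i+1) - 1)(5(i+1) + 2),
which is the closed form with n = i+1.
This completes the induction.

P(n) = n(n - 1)(5n + 2)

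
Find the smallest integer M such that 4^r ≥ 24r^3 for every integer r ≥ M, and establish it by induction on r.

At r = 6: 4096 < 5184, so the inequality fails and M ≥ 7. We prove 4^r ≥ 24r^3 for all r ≥ 7.
Base step (r = 7): 4^r = 16384 and 24r^3 = 8232, so 16384 ≥ 8232.
Inductive step: suppose the statement holds for some j ≥ 7, so 4^j ≥ 24j^3.
Then 4^(j + 1) = 4·(4^j) ≥ 4·(24j^3).
Also, for j ≥ 7 we have 4·(24j^3) ≥ 24(j+1)^3, since 4 ≥ (1 + 1/j)^3 for all j ≥ 7.
Combining, 4^(j + 1) ≥ 24(j+1)^3.
By the principle of mathematical induction, the result holds for all r ≥ 7.
Hence the smallest such M is 7.

M = 7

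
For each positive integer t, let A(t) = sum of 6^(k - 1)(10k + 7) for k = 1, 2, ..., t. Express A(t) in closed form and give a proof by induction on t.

A(t) = 6^t(2t + 1) - 1

We claim A(t) = 6^t(2t + 1) - 1 for all t ≥ 1.
When t = 1: A(1) = 17, and the closed form gives 17. They agree.
Inductive step: suppose the statement holds for some k ≥ 1, so A(k) = 6^k(2k + 1) - 1.
Then A(k+1) = A(k) + (6^k(10k + 17)) = (6^k(2k + 1) - 1) + (6^k(10k + 17)).
Simplifying, A(k+1) = 12·6^k·k + 18·6^k - 1 = 6^(k+1)(2(k+1) + 1) - 1,
which is the closed form with t = k+1.
This completes the induction.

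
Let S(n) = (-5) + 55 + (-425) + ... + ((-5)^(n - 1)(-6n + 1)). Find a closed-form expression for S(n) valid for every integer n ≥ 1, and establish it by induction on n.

We claim S(n) = (-5)^n·n for all n ≥ 1.
When n = 1: S(1) = -5, and the closed form gives -5. They agree.
Inductive step: suppose the statement holds for some m ≥ 1, so S(m) = (-5)^m·m.
Then S(m+1) = S(m) + ((-5)^m(-6m - 5)) = ((-5)^m·m) + ((-5)^m(-6m - 5)).
Simplifying, S(m+1) = (-5)^(m + 1)(m + 1) = (-5)^(m+1)·(m+1),
which is the closed form with n = m+1.
Hence, by induction on n, the claim holds for every n ≥ 1.

S(n) = (-5)^n·n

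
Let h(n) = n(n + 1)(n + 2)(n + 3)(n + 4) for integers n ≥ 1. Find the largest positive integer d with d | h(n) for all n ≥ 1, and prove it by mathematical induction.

Computing the first values: h(1) = 120 and h(2) = 720; gcd(120, 720) = 120, so d ≤ 120.
We prove 120 | n(n + 1)(n + 2)(n + 3)(n + 4) for all n ≥ 1 by induction on n.
Base case (n = 1): h(1) = 120 = 120·(1), so 120 | h(1).
Inductive step: assume the claim holds for n = m, i.e. 120 | h(m). Then
h(m+1) − h(m) = (m+1)·(m+2)·(m+3)·(m+4)·(m+5) − m·(m+1)·(m+2)·(m+3)·(m+4) = (m+1)·(m+2)·(m+3)·(m+4)·[(m+5) − m] = 5·(m+1)·(m+2)·(m+3)·(m+4). The product of 4 consecutive integers is divisible by (4)! = 24, so h(m+1) − h(m) is divisible by 5·24 = 120. By the inductive hypothesis 120 | h(m), hence 120 | h(m+1).
By the principle of mathematical induction, the result holds for all n ≥ 1.
Therefore the largest such d is 120.

d = 120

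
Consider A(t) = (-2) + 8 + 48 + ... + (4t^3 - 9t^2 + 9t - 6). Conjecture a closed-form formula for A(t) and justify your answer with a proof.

We claim A(t) = t(t^3 - t^2 + t - 3) for all t ≥ 1.
Base step (t = 1): A(1) = -2, and the closed form gives -2. They agree.
For the inductive step, assume it holds for an arbitrary i ≥ 1, so A(i) = i(i^3 - i^2 + i - 3).
Then A(i+1) = A(i) + (4i^3 + 3i^2 + 3i - 2) = (i(i^3 - i^2 + i - 3)) + (4i^3 + 3i^2 + 3i - 2).
Simplifying, A(i+1) = (i + 1)(i^3 + 2i^2 + 2i - 2) = (i+1)((i+1)^3 - (i+1)^2 + (i+1) - 3),
which is the closed form with t = i+1.
By the principle of mathematical induction, the result holds for all t ≥ 1.

A(t) = t(t^3 - t^2 + t - 3)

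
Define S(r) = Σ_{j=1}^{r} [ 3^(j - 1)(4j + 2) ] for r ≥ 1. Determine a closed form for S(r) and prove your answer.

We claim S(r) = 2·3^r·r for all r ≥ 1.
For the base case r = 1: S(1) = 6, and the closed form gives 6. They agree.
Inductive step: assume the claim holds for r = j, so S(j) = 2·3^j·j.
Then S(j+1) = S(j) + (3^j(4j + 6)) = (2·3^j·j) + (3^j(4j + 6)).
Simplifying, S(j+1) = 6·3^j(j + 1) = 2·3^(j+1)·(j+1),
which is the closed form with r = j+1.
Hence, by induction on r, the claim holds for every r ≥ 1.

S(r) = 2·3^r·r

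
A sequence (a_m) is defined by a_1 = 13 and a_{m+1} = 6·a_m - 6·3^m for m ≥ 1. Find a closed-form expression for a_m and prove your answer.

a_m = 2·3^m + 7·6^(m - 1)

Computing the first terms: a_1 = 13, a_2 = 60, a_3 = 306. This suggests a_m = 2·3^m + 7·6^(m - 1).
For the base case m = 1: the formula gives 13 = 13 = a_1.
Inductive step: assume the claim holds for m = i, so a_i = 2·3^i + 7·6^(i - 1).
Then a_{i+1} = 6·a_i - 6·3^i = 6·(2·3^i + 7·6^(i - 1)) - 6·3^i = 2·3^(i + 1) + 7·6^i = 2·3^(i+1) + 7·6^((i+1) - 1),
which is the claimed formula at m = i+1.
This completes the induction.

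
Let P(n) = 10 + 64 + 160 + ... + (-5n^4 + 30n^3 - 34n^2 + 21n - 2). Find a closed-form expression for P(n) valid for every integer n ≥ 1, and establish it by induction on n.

P(n) = -n(n^4 - 5n^3 - 2n^2 - n - 3)

We claim P(n) = -n(n^4 - 5n^3 - 2n^2 - n - 3) for all n ≥ 1.
For the base case n = 1: P(1) = 10, and the closed form gives 10. They agree.
Suppose the result is true for n = k, so P(k) = k(-k^4 + 5k^3 + 2k^2 + k + 3).
Then P(k+1) = P(k) + (-5k^4 + 10k^3 + 26k^2 + 23k + 10) = (k(-k^4 + 5k^3 + 2k^2 + k + 3)) + (-5k^4 + 10k^3 + 26k^2 + 23k + 10).
Simplifying, P(k+1) = -(k + 1)(k^4 - k^3 - 11k^2 - 16k - 10) = -(k+1)((k+1)^4 - 5(k+1)^3 - 2(k+1)^2 - (k+1) - 3),
which is the closed form with n = k+1.
This completes the induction.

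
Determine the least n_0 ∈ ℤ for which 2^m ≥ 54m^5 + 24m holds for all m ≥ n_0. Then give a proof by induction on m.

n_0 = 31

At m = 30: 1073741824 < 1312200720, so the inequality fails and n_0 ≥ 31. We prove 2^m ≥ 54m^5 + 24m for all m ≥ 31.
Base case (m = 31): 2^m = 2147483648 and 54m^5 + 24m = 1545974898, so 2147483648 ≥ 1545974898.
Inductive step: suppose the statement holds for some k ≥ 31, so 2^k ≥ 54k^5 + 24k.
Then 2^(k + 1) = 2·(2^k) ≥ 2·(54k^5 + 24k).
Also, for k ≥ 31 we have 2·(54k^5 + 24k) ≥ 54(k+1)^5 + 24(k+1), since 2·(54k^5 + 24k) − (54(k+1)^5 + 24(k+1)) = 54k^5 - 270k^4 - 540k^3 - 540k^2 - 246k - 78, which is nonnegative for all k ≥ 31.
Combining, 2^(k + 1) ≥ 54(k+1)^5 + 24(k+1).
This completes the induction.
Hence the smallest such n_0 is 31.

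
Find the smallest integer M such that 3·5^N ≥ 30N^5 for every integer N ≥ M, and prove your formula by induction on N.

M = 8

At N = 7: 234375 < 504210, so the inequality fails and M ≥ 8. We prove 3·5^N ≥ 30N^5 for all N ≥ 8.
Base case (N = 8): 3·5^N = 1171875 and 30N^5 = 983040, so 1171875 ≥ 983040.
Inductive step: suppose the statement holds for some m ≥ 8, so 3·5^m ≥ 30m^5.
Then 3·5^(m + 1) = 5·(3·5^m) ≥ 5·(30m^5).
Also, for m ≥ 8 we have 5·(30m^5) ≥ 30(m+1)^5, since 5 ≥ (1 + 1/m)^5 for all m ≥ 8.
Combining, 3·5^(m + 1) ≥ 30(m+1)^5.
By induction, the statement is established for all N ≥ 8.
Hence the smallest such M is 8.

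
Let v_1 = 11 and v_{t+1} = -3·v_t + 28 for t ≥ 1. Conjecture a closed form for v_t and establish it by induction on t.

Computing the first terms: v_1 = 11, v_2 = -5, v_3 = 43. This suggests v_t = 4(-3)^(t - 1) + 7.
Base step (t = 1): the formula gives 11 = 11 = v_1.
Inductive step: suppose the statement holds for some i ≥ 1, so v_i = 4(-3)^(i - 1) + 7.
Then v_{i+1} = -3·v_i + 28 = -3·(4(-3)^(i - 1) + 7) + 28 = 4(-3)^i + 7 = 4(-3)^((i+1) - 1) + 7,
which is the claimed formula at t = i+1.
By the principle of mathematical induction, the result holds for all t ≥ 1.

v_t = 4(-3)^(t - 1) + 7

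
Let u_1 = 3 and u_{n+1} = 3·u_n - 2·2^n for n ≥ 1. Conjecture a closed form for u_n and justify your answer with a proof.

u_n = 2^(n + 1) - 3^(n - 1)

Computing the first terms: u_1 = 3, u_2 = 5, u_3 = 7. This suggests u_n = 2^(n + 1) - 3^(n - 1).
Base step (n = 1): the formula gives 3 = 3 = u_1.
Suppose the result is true for n = m, so u_m = 2^(m + 1) - 3^(m - 1).
Then u_{m+1} = 3·u_m - 2·2^m = 3·(2^(m + 1) - 3^(m - 1)) - 2·2^m = 2^(m + 2) - 3^m = 2^((m+1) + 1) - 3^((m+1) - 1),
which is the claimed formula at n = m+1.
This completes the induction.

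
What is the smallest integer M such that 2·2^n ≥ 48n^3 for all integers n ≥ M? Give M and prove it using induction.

M = 17

At n = 16: 131072 < 196608, so the inequality fails and M ≥ 17. We prove 2·2^n ≥ 48n^3 for all n ≥ 17.
For the base case n = 17: 2·2^n = 262144 and 48n^3 = 235824, so 262144 ≥ 235824.
Inductive step: suppose the statement holds for some j ≥ 17, so 2·2^j ≥ 48j^3.
Then 2·2^(j + 1) = 2·(2·2^j) ≥ 2·(48j^3).
Also, for j ≥ 17 we have 2·(48j^3) ≥ 48(j+1)^3, since 2 ≥ (1 + 1/j)^3 for all j ≥ 17.
Combining, 2·2^(j + 1) ≥ 48(j+1)^3.
By induction, the statement is established for all n ≥ 17.
Hence the smallest such M is 17.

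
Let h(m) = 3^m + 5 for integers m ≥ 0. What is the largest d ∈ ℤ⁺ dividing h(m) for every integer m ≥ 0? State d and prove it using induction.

Computing the first values: h(0) = 6 and h(1) = 8; gcd(6, 8) = 2, so d ≤ 2.
We prove 2 | 3^m + 5 for all m ≥ 0 by induction on m.
Base case (m = 0): h(0) = 6 = 2·(3), so 2 | h(0).
Inductive step: suppose the statement holds for some p ≥ 0, i.e. 2 | h(p). Then
h(p+1) = 3^(p+1) + 5 = 3·(3^p + 5) - 10 = 3·h(p) - 10. The first term is divisible by 2 by the inductive hypothesis, and -10 is divisible by 2. Hence 2 | h(p+1).
This completes the induction.
Therefore the largest such d is 2.

d = 2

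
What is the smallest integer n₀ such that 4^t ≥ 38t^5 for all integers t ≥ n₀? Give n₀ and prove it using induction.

n₀ = 12

At t = 11: 4194304 < 6119938, so the inequality fails and n₀ ≥ 12. We prove 4^t ≥ 38t^5 for all t ≥ 12.
For the base case t = 12: 4^t = 16777216 and 38t^5 = 9455616, so 16777216 ≥ 9455616.
Suppose the result is true for t = m, so 4^m ≥ 38m^5.
Then 4^(m + 1) = 4·(4^m) ≥ 4·(38m^5).
Also, for m ≥ 12 we have 4·(38m^5) ≥ 38(m+1)^5, since 4 ≥ (1 + 1/m)^5 for all m ≥ 12.
Combining, 4^(m + 1) ≥ 38(m+1)^5.
By induction, the statement is established for all t ≥ 12.
Hence the smallest such n₀ is 12.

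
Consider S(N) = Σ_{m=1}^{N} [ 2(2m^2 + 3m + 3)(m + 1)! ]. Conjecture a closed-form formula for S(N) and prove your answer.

S(N) = (4N + 2)(N + 2)! - 4

We claim S(N) = (4N + 2)(N + 2)! - 4 for all N ≥ 1.
Base step (N = 1): S(1) = 32, and the closed form gives 32. They agree.
Inductive step: suppose the statement holds for some m ≥ 1, so S(m) = (4m + 2)(m + 2)! - 4.
Then S(m+1) = S(m) + (2(2m^2 + 7m + 8)(m + 2)!) = ((4m + 2)(m + 2)! - 4) + (2(2m^2 + 7m + 8)(m + 2)!).
Simplifying, S(m+1) = (4(m+1) + 2)((m+1) + 2)! - 4,
which is the closed form with N = m+1.
Hence, by induction on N, the claim holds for every N ≥ 1.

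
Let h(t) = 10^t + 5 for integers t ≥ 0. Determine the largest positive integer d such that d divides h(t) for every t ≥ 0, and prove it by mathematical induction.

Computing the first values: h(0) = 6 and h(1) = 15; gcd(6, 15) = 3, so d ≤ 3.
We prove 3 | 10^t + 5 for all t ≥ 0 by induction on t.
Base step (t = 0): h(0) = 6 = 3·(2), so 3 | h(0).
For the inductive step, assume it holds for an arbitrary p ≥ 0, i.e. 3 | h(p). Then
h(p+1) = 10^(p+1) + 5 = 10·(10^p + 5) - 45 = 10·h(p) - 45. The first term is divisible by 3 by the inductive hypothesis, and -45 is divisible by 3. Hence 3 | h(p+1).
By induction, the statement is established for all t ≥ 0.
Therefore the largest such d is 3.

d = 3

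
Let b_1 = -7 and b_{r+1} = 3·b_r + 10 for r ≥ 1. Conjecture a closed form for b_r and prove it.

b_r = -2·3^(r - 1) - 5

Computing the first terms: b_1 = -7, b_2 = -11, b_3 = -23. This suggests b_r = -2·3^(r - 1) - 5.
For the base case r = 1: the formula gives -7 = -7 = b_1.
Inductive step: assume the claim holds for r = j, so b_j = -2·3^(j - 1) - 5.
Then b_{j+1} = 3·b_j + 10 = 3·(-2·3^(j - 1) - 5) + 10 = -2·3^j - 5 = -2·3^((j+1) - 1) - 5,
which is the claimed formula at r = j+1.
This completes the induction.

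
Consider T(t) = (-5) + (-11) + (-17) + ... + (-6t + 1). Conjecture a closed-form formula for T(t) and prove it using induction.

We claim T(t) = -t(3t + 2) for all t ≥ 1.
For the base case t = 1: T(1) = -5, and the closed form gives -5. They agree.
Suppose the result is true for t = m, so T(m) = m(-3m - 2).
Then T(m+1) = T(m) + (-6m - 5) = (m(-3m - 2)) + (-6m - 5).
Simplifying, T(m+1) = -(m + 1)(3m + 5) = -(m+1)(3(m+1) + 2),
which is the closed form with t = m+1.
This completes the induction.

T(t) = -t(3t + 2)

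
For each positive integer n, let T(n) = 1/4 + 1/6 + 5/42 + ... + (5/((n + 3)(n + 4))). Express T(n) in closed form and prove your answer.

T(n) = 5n/(4(n + 4))

We claim T(n) = 5n/(4(n + 4)) for all n ≥ 1.
Base case (n = 1): T(1) = 1/4, and the closed form gives 1/4. They agree.
For the inductive step, assume it holds for an arbitrary k ≥ 1, so T(k) = 5k/(4(k + 4)).
Then T(k+1) = T(k) + (5/((k + 4)(k + 5))) = (5k/(4(k + 4))) + (5/((k + 4)(k + 5))).
Simplifying, T(k+1) = 5(k + 1)/(4(k + 5)) = 5(k+1)/(4((k+1) + 4)),
which is the closed form with n = k+1.
Hence, by induction on n, the claim holds for every n ≥ 1.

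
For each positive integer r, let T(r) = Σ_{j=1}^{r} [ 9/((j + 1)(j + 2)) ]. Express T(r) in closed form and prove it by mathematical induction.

T(r) = 9r/(2(r + 2))

We claim T(r) = 9r/(2(r + 2)) for all r ≥ 1.
Base step (r = 1): T(1) = 3/2, and the closed form gives 3/2. They agree.
For the inductive step, assume it holds for an arbitrary j ≥ 1, so T(j) = 9j/(2(j + 2)).
Then T(j+1) = T(j) + (9/((j + 2)(j + 3))) = (9j/(2(j + 2))) + (9/((j + 2)(j + 3))).
Simplifying, T(j+1) = 9(j + 1)/(2(j + 3)) = 9(j+1)/(2((j+1) + 2)),
which is the closed form with r = j+1.
This completes the induction.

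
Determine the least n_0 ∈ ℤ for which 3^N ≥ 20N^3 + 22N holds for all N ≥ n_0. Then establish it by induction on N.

At N = 8: 6561 < 10416, so the inequality fails and n_0 ≥ 9. We prove 3^N ≥ 20N^3 + 22N for all N ≥ 9.
Base step (N = 9): 3^N = 19683 and 20N^3 + 22N = 14778, so 19683 ≥ 14778.
For the inductive step, assume it holds for an arbitrary p ≥ 9, so 3^p ≥ 20p^3 + 22p.
Then 3^(p + 1) = 3·(3^p) ≥ 3·(20p^3 + 22p).
Also, for p ≥ 9 we have 3·(20p^3 + 22p) ≥ 20(p+1)^3 + 22(p+1), since 3·(20p^3 + 22p) − (20(p+1)^3 + 22(p+1)) = 40p^3 - 60p^2 - 16p - 42, which is nonnegative for all p ≥ 9.
Combining, 3^(p + 1) ≥ 20(p+1)^3 + 22(p+1).
This completes the induction.
Hence the smallest such n_0 is 9.

n_0 = 9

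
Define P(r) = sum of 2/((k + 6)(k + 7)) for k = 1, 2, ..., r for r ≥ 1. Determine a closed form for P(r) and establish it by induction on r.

We claim P(r) = 2r/(7(r + 7)) for all r ≥ 1.
When r = 1: P(1) = 1/28, and the closed form gives 1/28. They agree.
Suppose the result is true for r = k, so P(k) = 2k/(7(k + 7)).
Then P(k+1) = P(k) + (2/((k + 7)(k + 8))) = (2k/(7(k + 7))) + (2/((k + 7)(k + 8))).
Simplifying, P(k+1) = 2(k + 1)/(7(k + 8)) = 2(k+1)/(7((k+1) + 7)),
which is the closed form with r = k+1.
By induction, the statement is established for all r ≥ 1.

P(r) = 2r/(7(r + 7))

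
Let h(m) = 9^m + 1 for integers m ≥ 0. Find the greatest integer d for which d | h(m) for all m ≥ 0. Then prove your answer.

d = 2

Computing the first values: h(0) = 2 and h(1) = 10; gcd(2, 10) = 2, so d ≤ 2.
We prove 2 | 9^m + 1 for all m ≥ 0 by induction on m.
Base case (m = 0): h(0) = 2 = 2·(1), so 2 | h(0).
For the inductive step, assume it holds for an arbitrary p ≥ 0, i.e. 2 | h(p). Then
h(p+1) = 9^(p+1) + 1 = 9·(9^p + 1) - 8 = 9·h(p) - 8. The first term is divisible by 2 by the inductive hypothesis, and -8 is divisible by 2. Hence 2 | h(p+1).
By induction, the statement is established for all m ≥ 0.
Therefore the largest such d is 2.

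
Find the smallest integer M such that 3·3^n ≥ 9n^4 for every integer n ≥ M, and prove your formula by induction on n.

M = 9

At n = 8: 19683 < 36864, so the inequality fails and M ≥ 9. We prove 3·3^n ≥ 9n^4 for all n ≥ 9.
Base case (n = 9): 3·3^n = 59049 and 9n^4 = 59049, so 59049 ≥ 59049.
Inductive step: suppose the statement holds for some j ≥ 9, so 3·3^j ≥ 9j^4.
Then 3·3^(j + 1) = 3·(3·3^j) ≥ 3·(9j^4).
Also, for j ≥ 9 we have 3·(9j^4) ≥ 9(j+1)^4, since 3 ≥ (1 + 1/j)^4 for all j ≥ 9.
Combining, 3·3^(j + 1) ≥ 9(j+1)^4.
Hence, by induction on n, the claim holds for every n ≥ 9.
Hence the smallest such M is 9.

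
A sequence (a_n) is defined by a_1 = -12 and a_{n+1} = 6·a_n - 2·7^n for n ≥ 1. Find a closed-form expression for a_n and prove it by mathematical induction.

Computing the first terms: a_1 = -12, a_2 = -86, a_3 = -614. This suggests a_n = 2·6^(n - 1) - 2·7^n.
For the base case n = 1: the formula gives -12 = -12 = a_1.
Inductive step: suppose the statement holds for some m ≥ 1, so a_m = 2·6^(m - 1) - 2·7^m.
Then a_{m+1} = 6·a_m - 2·7^m = 6·(2·6^(m - 1) - 2·7^m) - 2·7^m = 2·6^m - 2·7^(m + 1) = 2·6^((m+1) - 1) - 2·7^(m+1),
which is the claimed formula at n = m+1.
By induction, the statement is established for all n ≥ 1.

a_n = 2·6^(n - 1) - 2·7^n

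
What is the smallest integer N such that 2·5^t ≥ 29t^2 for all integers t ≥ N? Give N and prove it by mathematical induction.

At t = 3: 250 < 261, so the inequality fails and N ≥ 4. We prove 2·5^t ≥ 29t^2 for all t ≥ 4.
For the base case t = 4: 2·5^t = 1250 and 29t^2 = 464, so 1250 ≥ 464.
Inductive step: suppose the statement holds for some j ≥ 4, so 2·5^j ≥ 29j^2.
Then 2·5^(j + 1) = 5·(2·5^j) ≥ 5·(29j^2).
Also, for j ≥ 4 we have 5·(29j^2) ≥ 29(j+1)^2, since 5 ≥ (1 + 1/j)^2 for all j ≥ 4.
Combining, 2·5^(j + 1) ≥ 29(j+1)^2.
This completes the induction.
Hence the smallest such N is 4.

N = 4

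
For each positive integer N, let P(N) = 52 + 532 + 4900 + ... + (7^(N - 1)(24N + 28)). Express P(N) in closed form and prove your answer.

P(N) = 4·7^N(N + 1) - 4

We claim P(N) = 4·7^N(N + 1) - 4 for all N ≥ 1.
For the base case N = 1: P(1) = 52, and the closed form gives 52. They agree.
For the inductive step, assume it holds for an arbitrary k ≥ 1, so P(k) = 4·7^k(k + 1) - 4.
Then P(k+1) = P(k) + (7^k(24k + 52)) = (4·7^k(k + 1) - 4) + (7^k(24k + 52)).
Simplifying, P(k+1) = 28·7^k·k + 56·7^k - 4 = 4·7^(k+1)((k+1) + 1) - 4,
which is the closed form with N = k+1.
By induction, the statement is established for all N ≥ 1.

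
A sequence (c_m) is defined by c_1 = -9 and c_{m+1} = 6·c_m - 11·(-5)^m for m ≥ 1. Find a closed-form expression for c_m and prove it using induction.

c_m = (-5)^m - 4·6^(m - 1)

Computing the first terms: c_1 = -9, c_2 = 1, c_3 = -269. This suggests c_m = (-5)^m - 4·6^(m - 1).
When m = 1: the formula gives -9 = -9 = c_1.
Inductive step: suppose the statement holds for some j ≥ 1, so c_j = (-5)^j - 4·6^(j - 1).
Then c_{j+1} = 6·c_j - 11·(-5)^j = 6·((-5)^j - 4·6^(j - 1)) - 11·(-5)^j = (-5)^(j + 1) - 4·6^j = (-5)^(j+1) - 4·6^((j+1) - 1),
which is the claimed formula at m = j+1.
By the principle of mathematical induction, the result holds for all m ≥ 1.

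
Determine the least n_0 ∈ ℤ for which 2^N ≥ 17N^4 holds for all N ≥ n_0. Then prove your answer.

At N = 21: 2097152 < 3306177, so the inequality fails and n_0 ≥ 22. We prove 2^N ≥ 17N^4 for all N ≥ 22.
For the base case N = 22: 2^N = 4194304 and 17N^4 = 3982352, so 4194304 ≥ 3982352.
For the inductive step, assume it holds for an arbitrary j ≥ 22, so 2^j ≥ 17j^4.
Then 2^(j + 1) = 2·(2^j) ≥ 2·(17j^4).
Also, for j ≥ 22 we have 2·(17j^4) ≥ 17(j+1)^4, since 2 ≥ (1 + 1/j)^4 for all j ≥ 22.
Combining, 2^(j + 1) ≥ 17(j+1)^4.
Hence, by induction on N, the claim holds for every N ≥ 22.
Hence the smallest such n_0 is 22.

n_0 = 22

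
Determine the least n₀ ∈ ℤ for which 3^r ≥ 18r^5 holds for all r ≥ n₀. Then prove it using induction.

n₀ = 15

At r = 14: 4782969 < 9680832, so the inequality fails and n₀ ≥ 15. We prove 3^r ≥ 18r^5 for all r ≥ 15.
For the base case r = 15: 3^r = 14348907 and 18r^5 = 13668750, so 14348907 ≥ 13668750.
For the inductive step, assume it holds for an arbitrary k ≥ 15, so 3^k ≥ 18k^5.
Then 3^(k + 1) = 3·(3^k) ≥ 3·(18k^5).
Also, for k ≥ 15 we have 3·(18k^5) ≥ 18(k+1)^5, since 3 ≥ (1 + 1/k)^5 for all k ≥ 15.
Combining, 3^(k + 1) ≥ 18(k+1)^5.
Hence, by induction on r, the claim holds for every r ≥ 15.
Hence the smallest such n₀ is 15.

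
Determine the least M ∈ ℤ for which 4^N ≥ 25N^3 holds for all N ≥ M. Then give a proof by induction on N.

At N = 6: 4096 < 5400, so the inequality fails and M ≥ 7. We prove 4^N ≥ 25N^3 for all N ≥ 7.
Base step (N = 7): 4^N = 16384 and 25N^3 = 8575, so 16384 ≥ 8575.
For the inductive step, assume it holds for an arbitrary i ≥ 7, so 4^i ≥ 25i^3.
Then 4^(i + 1) = 4·(4^i) ≥ 4·(25i^3).
Also, for i ≥ 7 we have 4·(25i^3) ≥ 25(i+1)^3, since 4 ≥ (1 + 1/i)^3 for all i ≥ 7.
Combining, 4^(i + 1) ≥ 25(i+1)^3.
This completes the induction.
Hence the smallest such M is 7.

M = 7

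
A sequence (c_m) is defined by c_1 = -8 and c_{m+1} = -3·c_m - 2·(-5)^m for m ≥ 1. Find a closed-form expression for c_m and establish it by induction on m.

Computing the first terms: c_1 = -8, c_2 = 34, c_3 = -152. This suggests c_m = (-3)^m + (-5)^m.
Base step (m = 1): the formula gives -8 = -8 = c_1.
Inductive step: suppose the statement holds for some r ≥ 1, so c_r = (-3)^r + (-5)^r.
Then c_{r+1} = -3·c_r - 2·(-5)^r = -3·((-3)^r + (-5)^r) - 2·(-5)^r = (-3)^(r + 1) + (-5)^(r + 1),
which is the claimed formula at m = r+1.
By the principle of mathematical induction, the result holds for all m ≥ 1.

c_m = (-3)^m + (-5)^m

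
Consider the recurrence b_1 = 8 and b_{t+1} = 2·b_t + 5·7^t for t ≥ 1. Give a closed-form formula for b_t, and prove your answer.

Computing the first terms: b_1 = 8, b_2 = 51, b_3 = 347. This suggests b_t = 2^(t - 1) + 7^t.
Base case (t = 1): the formula gives 8 = 8 = b_1.
Inductive step: assume the claim holds for t = j, so b_j = 2^(j - 1) + 7^j.
Then b_{j+1} = 2·b_j + 5·7^j = 2·(2^(j - 1) + 7^j) + 5·7^j = 2^j + 7^(j + 1) = 2^((j+1) - 1) + 7^(j+1),
which is the claimed formula at t = j+1.
Hence, by induction on t, the claim holds for every t ≥ 1.

b_t = 2^(t - 1) + 7^t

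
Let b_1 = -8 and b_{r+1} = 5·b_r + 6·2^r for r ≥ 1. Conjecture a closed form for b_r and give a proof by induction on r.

Computing the first terms: b_1 = -8, b_2 = -28, b_3 = -116. This suggests b_r = -2^(r + 1) - 4·5^(r - 1).
Base step (r = 1): the formula gives -8 = -8 = b_1.
Inductive step: assume the claim holds for r = i, so b_i = -2^(i + 1) - 4·5^(i - 1).
Then b_{i+1} = 5·b_i + 6·2^i = 5·(-2^(i + 1) - 4·5^(i - 1)) + 6·2^i = -2^(i + 2) - 4·5^i = -2^((i+1) + 1) - 4·5^((i+1) - 1),
which is the claimed formula at r = i+1.
By the principle of mathematical induction, the result holds for all r ≥ 1.

b_r = -2^(r + 1) - 4·5^(r - 1)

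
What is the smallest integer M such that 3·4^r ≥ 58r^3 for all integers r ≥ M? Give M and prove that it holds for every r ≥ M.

At r = 6: 12288 < 12528, so the inequality fails and M ≥ 7. We prove 3·4^r ≥ 58r^3 for all r ≥ 7.
When r = 7: 3·4^r = 49152 and 58r^3 = 19894, so 49152 ≥ 19894.
For the inductive step, assume it holds for an arbitrary j ≥ 7, so 3·4^j ≥ 58j^3.
Then 3·4^(j + 1) = 4·(3·4^j) ≥ 4·(58j^3).
Also, for j ≥ 7 we have 4·(58j^3) ≥ 58(j+1)^3, since 4 ≥ (1 + 1/j)^3 for all j ≥ 7.
Combining, 3·4^(j + 1) ≥ 58(j+1)^3.
This completes the induction.
Hence the smallest such M is 7.

M = 7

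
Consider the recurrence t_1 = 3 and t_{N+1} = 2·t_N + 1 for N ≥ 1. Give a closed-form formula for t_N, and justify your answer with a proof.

Computing the first terms: t_1 = 3, t_2 = 7, t_3 = 15. This suggests t_N = 2^(N + 1) - 1.
For the base case N = 1: the formula gives 3 = 3 = t_1.
For the inductive step, assume it holds for an arbitrary r ≥ 1, so t_r = 2^(r + 1) - 1.
Then t_{r+1} = 2·t_r + 1 = 2·(2^(r + 1) - 1) + 1 = 2^(r + 2) - 1 = 2^((r+1) + 1) - 1,
which is the claimed formula at N = r+1.
Hence, by induction on N, the claim holds for every N ≥ 1.

t_N = 2^(N + 1) - 1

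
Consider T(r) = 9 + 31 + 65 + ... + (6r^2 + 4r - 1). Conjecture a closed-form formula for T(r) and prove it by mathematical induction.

T(r) = r(r + 2)(2r + 1)

We claim T(r) = r(r + 2)(2r + 1) for all r ≥ 1.
When r = 1: T(1) = 9, and the closed form gives 9. They agree.
Inductive step: suppose the statement holds for some k ≥ 1, so T(k) = k(2k^2 + 5k + 2).
Then T(k+1) = T(k) + (6k^2 + 16k + 9) = (k(2k^2 + 5k + 2)) + (6k^2 + 16k + 9).
Simplifying, T(k+1) = (k + 1)(k + 3)(2k + 3) = (k+1)((k+1) + 2)(2(k+1) + 1),
which is the closed form with r = k+1.
By induction, the statement is established for all r ≥ 1.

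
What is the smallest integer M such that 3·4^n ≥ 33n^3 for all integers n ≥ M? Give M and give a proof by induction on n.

M = 6

At n = 5: 3072 < 4125, so the inequality fails and M ≥ 6. We prove 3·4^n ≥ 33n^3 for all n ≥ 6.
Base step (n = 6): 3·4^n = 12288 and 33n^3 = 7128, so 12288 ≥ 7128.
Inductive step: suppose the statement holds for some i ≥ 6, so 3·4^i ≥ 33i^3.
Then 3·4^(i + 1) = 4·(3·4^i) ≥ 4·(33i^3).
Also, for i ≥ 6 we have 4·(33i^3) ≥ 33(i+1)^3, since 4 ≥ (1 + 1/i)^3 for all i ≥ 6.
Combining, 3·4^(i + 1) ≥ 33(i+1)^3.
By induction, the statement is established for all n ≥ 6.
Hence the smallest such M is 6.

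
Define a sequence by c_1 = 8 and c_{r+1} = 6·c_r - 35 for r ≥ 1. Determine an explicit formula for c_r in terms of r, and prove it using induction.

c_r = 6^(r - 1) + 7

Computing the first terms: c_1 = 8, c_2 = 13, c_3 = 43. This suggests c_r = 6^(r - 1) + 7.
Base case (r = 1): the formula gives 8 = 8 = c_1.
Inductive step: suppose the statement holds for some i ≥ 1, so c_i = 6^(i - 1) + 7.
Then c_{i+1} = 6·c_i - 35 = 6·(6^(i - 1) + 7) - 35 = 6^i + 7 = 6^((i+1) - 1) + 7,
which is the claimed formula at r = i+1.
By induction, the statement is established for all r ≥ 1.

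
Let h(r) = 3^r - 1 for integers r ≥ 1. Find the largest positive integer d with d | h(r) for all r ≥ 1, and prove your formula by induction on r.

d = 2

Computing the first values: h(1) = 2 and h(2) = 8; gcd(2, 8) = 2, so d ≤ 2.
We prove 2 | 3^r - 1 for all r ≥ 1 by induction on r.
Base case (r = 1): h(1) = 2 = 2·(1), so 2 | h(1).
For the inductive step, assume it holds for an arbitrary k ≥ 1, i.e. 2 | h(k). Then
3^{k+1} − 1^{k+1} = 3·3^k − 1·1^k = 3·(3^k − 1^k) + (2)·1^k. The first term is divisible by 2 by the inductive hypothesis, and the second term (2)·1^k is divisible by 2 since 2 | 2. Hence 2 | h(k+1).
This completes the induction.
Therefore the largest such d is 2.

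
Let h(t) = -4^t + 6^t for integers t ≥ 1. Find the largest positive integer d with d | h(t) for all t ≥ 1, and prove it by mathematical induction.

Computing the first values: h(1) = 2 and h(2) = 20; gcd(2, 20) = 2, so d ≤ 2.
We prove 2 | -4^t + 6^t for all t ≥ 1 by induction on t.
For the base case t = 1: h(1) = 2 = 2·(1), so 2 | h(1).
Inductive step: suppose the statement holds for some j ≥ 1, i.e. 2 | h(j). Then
6^{j+1} − 4^{j+1} = 6·6^j − 4·4^j = 6·(6^j − 4^j) + (2)·4^j. The first term is divisible by 2 by the inductive hypothesis, and the second term (2)·4^j is divisible by 2 since 2 | 2. Hence 2 | h(j+1).
Hence, by induction on t, the claim holds for every t ≥ 1.
Therefore the largest such d is 2.

d = 2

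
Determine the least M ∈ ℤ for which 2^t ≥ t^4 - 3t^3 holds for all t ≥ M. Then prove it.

At t = 15: 32768 < 40500, so the inequality fails and M ≥ 16. We prove 2^t ≥ t^4 - 3t^3 for all t ≥ 16.
For the base case t = 16: 2^t = 65536 and t^4 - 3t^3 = 53248, so 65536 ≥ 53248.
Inductive step: suppose the statement holds for some r ≥ 16, so 2^r ≥ r^4 - 3r^3.
Then 2^(r + 1) = 2·(2^r) ≥ 2·(r^4 - 3r^3).
Also, for r ≥ 16 we have 2·(r^4 - 3r^3) ≥ (r+1)^4 - 3(r+1)^3, since 2·(r^4 - 3r^3) − ((r+1)^4 - 3(r+1)^3) = r^4 - 7r^3 + 3r^2 + 5r + 2, which is nonnegative for all r ≥ 16.
Combining, 2^(r + 1) ≥ (r+1)^4 - 3(r+1)^3.
By induction, the statement is established for all t ≥ 16.
Hence the smallest such M is 16.

M = 16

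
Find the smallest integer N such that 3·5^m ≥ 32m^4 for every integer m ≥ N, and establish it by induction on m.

N = 6

At m = 5: 9375 < 20000, so the inequality fails and N ≥ 6. We prove 3·5^m ≥ 32m^4 for all m ≥ 6.
When m = 6: 3·5^m = 46875 and 32m^4 = 41472, so 46875 ≥ 41472.
Inductive step: assume the claim holds for m = k, so 3·5^k ≥ 32k^4.
Then 3·5^(k + 1) = 5·(3·5^k) ≥ 5·(32k^4).
Also, for k ≥ 6 we have 5·(32k^4) ≥ 32(k+1)^4, since 5 ≥ (1 + 1/k)^4 for all k ≥ 6.
Combining, 3·5^(k + 1) ≥ 32(k+1)^4.
By induction, the statement is established for all m ≥ 6.
Hence the smallest such N is 6.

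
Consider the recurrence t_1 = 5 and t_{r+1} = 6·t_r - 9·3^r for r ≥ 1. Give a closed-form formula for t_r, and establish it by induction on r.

t_r = 3^(r + 1) - 4·6^(r - 1)

Computing the first terms: t_1 = 5, t_2 = 3, t_3 = -63. This suggests t_r = 3^(r + 1) - 4·6^(r - 1).
Base step (r = 1): the formula gives 5 = 5 = t_1.
For the inductive step, assume it holds for an arbitrary m ≥ 1, so t_m = 3^(m + 1) - 4·6^(m - 1).
Then t_{m+1} = 6·t_m - 9·3^m = 6·(3^(m + 1) - 4·6^(m - 1)) - 9·3^m = 3^(m + 2) - 4·6^m = 3^((m+1) + 1) - 4·6^((m+1) - 1),
which is the claimed formula at r = m+1.
By induction, the statement is established for all r ≥ 1.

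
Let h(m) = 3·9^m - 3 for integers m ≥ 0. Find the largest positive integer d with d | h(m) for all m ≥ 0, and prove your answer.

Computing the first values: h(0) = 0 and h(1) = 24; gcd(0, 24) = 24, so d ≤ 24.
We prove 24 | 3·9^m - 3 for all m ≥ 0 by induction on m.
When m = 0: h(0) = 0 = 24·(0), so 24 | h(0).
For the inductive step, assume it holds for an arbitrary p ≥ 0, i.e. 24 | h(p). Then
h(p+1) = 3·9^(p+1) - 3 = 9·(3·9^p - 3) + 24 = 9·h(p) + 24. The first term is divisible by 24 by the inductive hypothesis, and 24 is divisible by 24. Hence 24 | h(p+1).
By the principle of mathematical induction, the result holds for all m ≥ 0.
Therefore the largest such d is 24.

d = 24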